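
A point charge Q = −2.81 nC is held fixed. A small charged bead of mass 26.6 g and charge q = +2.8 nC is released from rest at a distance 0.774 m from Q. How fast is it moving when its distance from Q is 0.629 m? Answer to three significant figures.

1.26×10⁻³ m/s

Only the electrostatic force acts, so mechanical energy is conserved: ½mv² = U₁ − U₂ = kQq(1/r₁ − 1/r₂).
U₁ − U₂ = (8.99×10⁹ N·m²/C²)(-2.81×10⁻⁹ C)(2.80×10⁻⁹ C)(1/0.774 − 1/0.629) = 2.11×10⁻⁸ J.
v = √(2·2.11×10⁻⁸/0.0266) = 1.26×10⁻³ m/s.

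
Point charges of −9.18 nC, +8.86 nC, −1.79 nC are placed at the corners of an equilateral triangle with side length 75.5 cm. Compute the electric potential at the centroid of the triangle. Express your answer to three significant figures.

The total potential is the scalar sum of each charge's contribution, V = Σ kqᵢ/rᵢ.
The distance from each vertex to the centroid is a/√3 = 0.436 m.
V = k[(-9.18×10⁻⁹)/(0.436) + (8.86×10⁻⁹)/(0.436) + (-1.79×10⁻⁹)/(0.436)] = -43.5 V.

-43.5 V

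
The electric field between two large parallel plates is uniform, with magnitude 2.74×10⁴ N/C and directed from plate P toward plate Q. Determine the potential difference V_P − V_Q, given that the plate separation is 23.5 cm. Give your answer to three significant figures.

6440 V

In a uniform field, potential decreases in the direction of E: ΔV = −E·d for a displacement d parallel to E.
Going from Q to P is a displacement of 23.5 cm opposite to the field, so V_P − V_Q = +Ed = 6440 V.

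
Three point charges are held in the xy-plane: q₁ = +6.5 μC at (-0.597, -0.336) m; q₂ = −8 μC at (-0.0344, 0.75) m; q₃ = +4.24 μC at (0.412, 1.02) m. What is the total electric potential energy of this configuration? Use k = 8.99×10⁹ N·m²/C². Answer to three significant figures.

The assembly work is the sum of pairwise potential energies, U = Σ_{i<j} kqᵢqⱼ/rᵢⱼ.
Pair separations: r₁₂ = 1.22 m, r₁₃ = 1.69 m, r₂₃ = 0.522 m.
U = (-0.382) + (0.147) + (-0.585) = -0.820 J.

-0.820 J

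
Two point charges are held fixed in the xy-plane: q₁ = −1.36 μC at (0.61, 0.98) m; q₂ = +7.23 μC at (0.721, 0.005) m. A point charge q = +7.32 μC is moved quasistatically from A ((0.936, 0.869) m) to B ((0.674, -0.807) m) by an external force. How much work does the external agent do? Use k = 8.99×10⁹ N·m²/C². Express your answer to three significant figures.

For quasistatic motion the external work equals the change in potential energy: W_ext = qΔV = q(V_B − V_A).
At A: distances to the source charges are 0.344 m, 0.890 m; V_A = Σ kqᵢ/rᵢ = 3.75×10⁴ V.
At B: distances to the source charges are 1.79 m, 0.813 m; V_B = Σ kqᵢ/rᵢ = 7.31×10⁴ V.
ΔV = V_B − V_A = 3.56×10⁴ V.
W_ext = qΔV = (7.32×10⁻⁶ C)(3.56×10⁴ V) = 0.260 J.

0.260 J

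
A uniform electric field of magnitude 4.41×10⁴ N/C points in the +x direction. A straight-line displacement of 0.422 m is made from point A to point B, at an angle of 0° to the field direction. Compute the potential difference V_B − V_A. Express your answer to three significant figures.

-1.86×10⁴ V

Only the component of displacement along E changes the potential: ΔV = −E·d·cosθ.
ΔV = −(4.41×10⁴ V/m)(0.422 m)cos0° = -1.86×10⁴ V.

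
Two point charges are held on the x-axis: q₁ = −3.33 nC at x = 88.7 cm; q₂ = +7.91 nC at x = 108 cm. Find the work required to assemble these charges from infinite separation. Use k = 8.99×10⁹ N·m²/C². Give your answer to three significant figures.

-1.23×10⁻⁶ J

The work to assemble the configuration equals its total potential energy, U = Σ kqᵢqⱼ/rᵢⱼ over all pairs.
Pair separations: r₁₂ = 0.193 m.
U = (-1.23×10⁻⁶) = -1.23×10⁻⁶ J.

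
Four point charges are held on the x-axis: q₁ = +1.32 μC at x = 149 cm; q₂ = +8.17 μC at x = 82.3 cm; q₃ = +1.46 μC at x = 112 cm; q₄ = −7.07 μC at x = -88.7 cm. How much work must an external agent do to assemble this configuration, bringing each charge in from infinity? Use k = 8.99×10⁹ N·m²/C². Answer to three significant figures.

0.168 J

The work to assemble the configuration equals its total potential energy, U = Σ kqᵢqⱼ/rᵢⱼ over all pairs.
Pair separations: r₁₂ = 0.667 m, r₁₃ = 0.370 m, r₁₄ = 2.38 m, r₂₃ = 0.297 m, r₂₄ = 1.71 m, r₃₄ = 2.01 m.
Summing all 6 pair terms gives U = 0.168 J.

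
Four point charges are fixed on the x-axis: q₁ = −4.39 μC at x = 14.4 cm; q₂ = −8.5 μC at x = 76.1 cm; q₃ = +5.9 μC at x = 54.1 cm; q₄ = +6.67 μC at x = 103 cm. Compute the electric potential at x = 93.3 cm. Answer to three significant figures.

Electric potential is a scalar, so the contributions from each charge add algebraically: V = Σ kqᵢ/rᵢ.
Distances from the field point to each charge: r₁ = 0.789 m, r₂ = 0.172 m, r₃ = 0.392 m, r₄ = 0.0970 m.
V = k[(-4.39×10⁻⁶)/(0.789) + (-8.50×10⁻⁶)/(0.172) + (5.90×10⁻⁶)/(0.392) + (6.67×10⁻⁶)/(0.0970)] = 2.59×10⁵ V.

2.59×10⁵ V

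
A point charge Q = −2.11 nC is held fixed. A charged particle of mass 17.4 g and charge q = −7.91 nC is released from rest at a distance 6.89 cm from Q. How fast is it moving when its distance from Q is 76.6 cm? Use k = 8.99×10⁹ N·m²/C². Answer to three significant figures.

Only the electrostatic force acts, so mechanical energy is conserved: ½mv² = U₁ − U₂ = kQq(1/r₁ − 1/r₂).
U₁ − U₂ = (8.99×10⁹ N·m²/C²)(-2.11×10⁻⁹ C)(-7.91×10⁻⁹ C)(1/0.0689 − 1/0.766) = 1.98×10⁻⁶ J.
v = √(2·1.98×10⁻⁶/0.0174) = 0.0151 m/s.

0.0151 m/s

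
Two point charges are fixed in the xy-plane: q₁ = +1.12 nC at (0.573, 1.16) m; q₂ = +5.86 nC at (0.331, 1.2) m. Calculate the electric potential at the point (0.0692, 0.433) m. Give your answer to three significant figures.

76.4 V

The total potential is the scalar sum of each charge's contribution, V = Σ kqᵢ/rᵢ.
Distances from the field point to each charge: r₁ = 0.885 m, r₂ = 0.810 m.
V = k[(1.12×10⁻⁹)/(0.885) + (5.86×10⁻⁹)/(0.810)] = 76.4 V.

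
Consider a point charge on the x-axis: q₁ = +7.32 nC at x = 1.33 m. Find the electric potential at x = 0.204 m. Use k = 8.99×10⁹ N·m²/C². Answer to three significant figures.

58.4 V

The total potential is the scalar sum of each charge's contribution, V = Σ kqᵢ/rᵢ.
V = k[(7.32×10⁻⁹)/(1.13)] = 58.4 V.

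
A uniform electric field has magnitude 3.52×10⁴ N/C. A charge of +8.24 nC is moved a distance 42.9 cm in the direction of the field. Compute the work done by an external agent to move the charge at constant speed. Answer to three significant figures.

-1.24×10⁻⁴ J

The potential change for a displacement 42.9 cm in the direction of the field is ΔV = −Ed = -1.51×10⁴ V.
W_ext = qΔV = -1.24×10⁻⁴ J.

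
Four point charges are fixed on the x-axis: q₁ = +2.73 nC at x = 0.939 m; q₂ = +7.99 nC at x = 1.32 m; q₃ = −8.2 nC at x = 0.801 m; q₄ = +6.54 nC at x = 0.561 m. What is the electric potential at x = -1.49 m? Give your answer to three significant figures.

Electric potential is a scalar, so the contributions from each charge add algebraically: V = Σ kqᵢ/rᵢ.
Distances from the field point to each charge: r₁ = 2.43 m, r₂ = 2.81 m, r₃ = 2.29 m, r₄ = 2.05 m.
V = k[(2.73×10⁻⁹)/(2.43) + (7.99×10⁻⁹)/(2.81) + (-8.20×10⁻⁹)/(2.29) + (6.54×10⁻⁹)/(2.05)] = 32.2 V.

32.2 V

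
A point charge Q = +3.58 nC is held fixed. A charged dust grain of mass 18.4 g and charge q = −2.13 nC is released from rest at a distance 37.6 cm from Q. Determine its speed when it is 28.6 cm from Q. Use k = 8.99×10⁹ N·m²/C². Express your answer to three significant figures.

Only the electrostatic force acts, so mechanical energy is conserved: ½mv² = U₁ − U₂ = kQq(1/r₁ − 1/r₂).
U₁ − U₂ = (8.99×10⁹ N·m²/C²)(3.58×10⁻⁹ C)(-2.13×10⁻⁹ C)(1/0.376 − 1/0.286) = 5.74×10⁻⁸ J.
v = √(2·5.74×10⁻⁸/0.0184) = 2.50×10⁻³ m/s.

2.50×10⁻³ m/s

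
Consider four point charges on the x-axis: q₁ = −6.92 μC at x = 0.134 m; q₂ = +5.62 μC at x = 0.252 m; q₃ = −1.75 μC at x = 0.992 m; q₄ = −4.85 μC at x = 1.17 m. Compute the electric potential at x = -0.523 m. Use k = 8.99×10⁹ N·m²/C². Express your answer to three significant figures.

The total potential is the scalar sum of each charge's contribution, V = Σ kqᵢ/rᵢ.
Distances from the field point to each charge: r₁ = 0.657 m, r₂ = 0.775 m, r₃ = 1.52 m, r₄ = 1.69 m.
V = k[(-6.92×10⁻⁶)/(0.657) + (5.62×10⁻⁶)/(0.775) + (-1.75×10⁻⁶)/(1.52) + (-4.85×10⁻⁶)/(1.69)] = -6.56×10⁴ V.

-6.56×10⁴ V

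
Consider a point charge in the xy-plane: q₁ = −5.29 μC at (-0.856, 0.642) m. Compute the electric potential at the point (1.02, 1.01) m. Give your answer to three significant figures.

-2.49×10⁴ V

The total potential is the scalar sum of each charge's contribution, V = Σ kqᵢ/rᵢ.
Distances from the field point to each charge: r₁ = 1.91 m.
V = k[(-5.29×10⁻⁶)/(1.91)] = -2.49×10⁴ V.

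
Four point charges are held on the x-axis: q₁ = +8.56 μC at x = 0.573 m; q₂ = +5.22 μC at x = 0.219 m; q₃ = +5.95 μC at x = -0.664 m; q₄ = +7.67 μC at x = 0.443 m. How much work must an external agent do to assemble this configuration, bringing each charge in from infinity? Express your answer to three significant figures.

The assembly work is the sum of pairwise potential energies, U = Σ_{i<j} kqᵢqⱼ/rᵢⱼ.
Pair separations: r₁₂ = 0.354 m, r₁₃ = 1.24 m, r₁₄ = 0.130 m, r₂₃ = 0.883 m, r₂₄ = 0.224 m, r₃₄ = 1.11 m.
Summing all 6 pair terms gives U = 8.34 J.

8.34 J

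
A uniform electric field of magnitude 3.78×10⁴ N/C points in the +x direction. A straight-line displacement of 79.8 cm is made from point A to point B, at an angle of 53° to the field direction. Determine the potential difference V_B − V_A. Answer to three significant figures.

Only the component of displacement along E changes the potential: ΔV = −E·d·cosθ.
ΔV = −(3.78×10⁴ V/m)(0.798 m)cos53° = -1.82×10⁴ V.

-1.82×10⁴ V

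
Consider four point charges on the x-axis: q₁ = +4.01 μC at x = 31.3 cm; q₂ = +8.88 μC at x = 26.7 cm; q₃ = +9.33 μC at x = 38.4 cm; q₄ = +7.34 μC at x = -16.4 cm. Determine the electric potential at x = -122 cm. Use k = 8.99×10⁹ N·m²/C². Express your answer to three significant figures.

1.92×10⁵ V

Electric potential is a scalar, so the contributions from each charge add algebraically: V = Σ kqᵢ/rᵢ.
Distances from the field point to each charge: r₁ = 1.53 m, r₂ = 1.49 m, r₃ = 1.60 m, r₄ = 1.06 m.
V = k[(4.01×10⁻⁶)/(1.53) + (8.88×10⁻⁶)/(1.49) + (9.33×10⁻⁶)/(1.60) + (7.34×10⁻⁶)/(1.06)] = 1.92×10⁵ V.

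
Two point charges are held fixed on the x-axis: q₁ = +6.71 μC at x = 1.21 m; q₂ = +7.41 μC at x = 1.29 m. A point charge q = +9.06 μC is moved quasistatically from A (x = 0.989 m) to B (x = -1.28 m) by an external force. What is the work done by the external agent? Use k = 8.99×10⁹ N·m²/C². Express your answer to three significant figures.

For quasistatic motion the external work equals the change in potential energy: W_ext = qΔV = q(V_B − V_A).
At A: distances to the source charges are 0.221 m, 0.301 m; V_A = Σ kqᵢ/rᵢ = 4.94×10⁵ V.
At B: distances to the source charges are 2.49 m, 2.57 m; V_B = Σ kqᵢ/rᵢ = 5.01×10⁴ V.
ΔV = V_B − V_A = -4.44×10⁵ V.
W_ext = qΔV = (9.06×10⁻⁶ C)(-4.44×10⁵ V) = -4.02 J.

-4.02 J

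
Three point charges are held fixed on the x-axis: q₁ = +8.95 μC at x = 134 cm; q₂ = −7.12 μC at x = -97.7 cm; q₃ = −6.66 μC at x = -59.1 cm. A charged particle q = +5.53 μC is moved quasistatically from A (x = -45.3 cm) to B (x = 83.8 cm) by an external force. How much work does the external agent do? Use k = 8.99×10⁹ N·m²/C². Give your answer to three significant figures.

3.29 J

For quasistatic motion the external work equals the change in potential energy: W_ext = qΔV = q(V_B − V_A).
At A: distances to the source charges are 1.79 m, 0.524 m, 0.138 m; V_A = Σ kqᵢ/rᵢ = -5.11×10⁵ V.
At B: distances to the source charges are 0.502 m, 1.81 m, 1.43 m; V_B = Σ kqᵢ/rᵢ = 8.31×10⁴ V.
ΔV = V_B − V_A = 5.94×10⁵ V.
W_ext = qΔV = (5.53×10⁻⁶ C)(5.94×10⁵ V) = 3.29 J.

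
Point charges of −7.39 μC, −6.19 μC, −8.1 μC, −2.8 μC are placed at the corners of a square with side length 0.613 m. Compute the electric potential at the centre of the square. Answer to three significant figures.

-5.08×10⁵ V

Electric potential is a scalar, so the contributions from each charge add algebraically: V = Σ kqᵢ/rᵢ.
The distance from each corner to the centre is a√2/2 = 0.433 m.
V = k[(-7.39×10⁻⁶)/(0.433) + (-6.19×10⁻⁶)/(0.433) + (-8.10×10⁻⁶)/(0.433) + (-2.80×10⁻⁶)/(0.433)] = -5.08×10⁵ V.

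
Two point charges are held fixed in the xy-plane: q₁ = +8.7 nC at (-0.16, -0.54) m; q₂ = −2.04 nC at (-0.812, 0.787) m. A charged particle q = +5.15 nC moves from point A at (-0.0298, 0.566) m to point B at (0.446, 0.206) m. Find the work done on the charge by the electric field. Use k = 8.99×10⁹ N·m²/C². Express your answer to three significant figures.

-1.05×10⁻⁷ J

The work done by the electric force is W_field = −ΔU = −q(V_B − V_A) = q(V_A − V_B).
At A: distances to the source charges are 1.11 m, 0.813 m; V_A = Σ kqᵢ/rᵢ = 47.7 V.
At B: distances to the source charges are 0.961 m, 1.39 m; V_B = Σ kqᵢ/rᵢ = 68.1 V.
ΔV = V_B − V_A = 20.5 V.
W_field = −qΔV = −(5.15×10⁻⁹ C)(20.5 V) = -1.05×10⁻⁷ J.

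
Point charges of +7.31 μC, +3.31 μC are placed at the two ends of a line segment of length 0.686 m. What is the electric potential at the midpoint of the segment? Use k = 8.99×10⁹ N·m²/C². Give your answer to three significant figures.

2.78×10⁵ V

The total potential is the scalar sum of each charge's contribution, V = Σ kqᵢ/rᵢ.
Each charge is 0.343 m from the midpoint.
V = k[(7.31×10⁻⁶)/(0.343) + (3.31×10⁻⁶)/(0.343)] = 2.78×10⁵ V.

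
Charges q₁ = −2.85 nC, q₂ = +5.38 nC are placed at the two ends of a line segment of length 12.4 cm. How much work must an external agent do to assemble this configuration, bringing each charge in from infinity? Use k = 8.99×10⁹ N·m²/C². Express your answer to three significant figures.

The assembly work is the sum of pairwise potential energies, U = Σ_{i<j} kqᵢqⱼ/rᵢⱼ.
The separation is r = 0.124 m.
U = (-1.11×10⁻⁶) = -1.11×10⁻⁶ J.

-1.11×10⁻⁶ J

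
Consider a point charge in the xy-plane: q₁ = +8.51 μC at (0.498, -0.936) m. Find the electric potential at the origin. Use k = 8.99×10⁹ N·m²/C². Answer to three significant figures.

Electric potential is a scalar, so the contributions from each charge add algebraically: V = Σ kqᵢ/rᵢ.
Distances from the field point to each charge: r₁ = 1.06 m.
V = k[(8.51×10⁻⁶)/(1.06)] = 7.22×10⁴ V.

7.22×10⁴ V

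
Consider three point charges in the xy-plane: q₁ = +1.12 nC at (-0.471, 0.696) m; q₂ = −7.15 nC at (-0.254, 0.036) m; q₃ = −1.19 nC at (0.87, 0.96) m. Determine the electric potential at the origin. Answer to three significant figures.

-247 V

Electric potential is a scalar, so the contributions from each charge add algebraically: V = Σ kqᵢ/rᵢ.
Distances from the field point to each charge: r₁ = 0.840 m, r₂ = 0.257 m, r₃ = 1.30 m.
V = k[(1.12×10⁻⁹)/(0.840) + (-7.15×10⁻⁹)/(0.257) + (-1.19×10⁻⁹)/(1.30)] = -247 V.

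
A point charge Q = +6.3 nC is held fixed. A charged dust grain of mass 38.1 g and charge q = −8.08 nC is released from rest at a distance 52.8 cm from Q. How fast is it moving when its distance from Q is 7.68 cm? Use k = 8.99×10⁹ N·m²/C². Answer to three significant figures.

0.0163 m/s

Only the electrostatic force acts, so mechanical energy is conserved: ½mv² = U₁ − U₂ = kQq(1/r₁ − 1/r₂).
U₁ − U₂ = (8.99×10⁹ N·m²/C²)(6.30×10⁻⁹ C)(-8.08×10⁻⁹ C)(1/0.528 − 1/0.0768) = 5.09×10⁻⁶ J.
v = √(2·5.09×10⁻⁶/0.0381) = 0.0163 m/s.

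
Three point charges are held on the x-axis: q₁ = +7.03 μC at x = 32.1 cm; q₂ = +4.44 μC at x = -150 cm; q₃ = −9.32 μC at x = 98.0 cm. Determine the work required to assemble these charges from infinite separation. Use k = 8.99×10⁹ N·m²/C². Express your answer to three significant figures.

The work to assemble the configuration equals its total potential energy, U = Σ kqᵢqⱼ/rᵢⱼ over all pairs.
Pair separations: r₁₂ = 1.82 m, r₁₃ = 0.659 m, r₂₃ = 2.48 m.
U = (0.154) + (-0.894) + (-0.150) = -0.890 J.

-0.890 J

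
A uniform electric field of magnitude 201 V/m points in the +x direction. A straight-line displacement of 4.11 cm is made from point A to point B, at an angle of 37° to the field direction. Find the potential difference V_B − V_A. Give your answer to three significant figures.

-6.60 V

Only the component of displacement along E changes the potential: ΔV = −E·d·cosθ.
ΔV = −(201 V/m)(0.0411 m)cos37° = -6.60 V.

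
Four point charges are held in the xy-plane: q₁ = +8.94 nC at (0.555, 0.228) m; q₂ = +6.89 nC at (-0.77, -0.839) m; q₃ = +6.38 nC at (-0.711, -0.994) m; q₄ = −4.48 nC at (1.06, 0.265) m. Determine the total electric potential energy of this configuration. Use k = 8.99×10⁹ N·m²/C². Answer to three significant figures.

The assembly work is the sum of pairwise potential energies, U = Σ_{i<j} kqᵢqⱼ/rᵢⱼ.
Pair separations: r₁₂ = 1.70 m, r₁₃ = 1.76 m, r₁₄ = 0.506 m, r₂₃ = 0.166 m, r₂₄ = 2.14 m, r₃₄ = 2.17 m.
Summing all 6 pair terms gives U = 2.04×10⁻⁶ J.

2.04×10⁻⁶ J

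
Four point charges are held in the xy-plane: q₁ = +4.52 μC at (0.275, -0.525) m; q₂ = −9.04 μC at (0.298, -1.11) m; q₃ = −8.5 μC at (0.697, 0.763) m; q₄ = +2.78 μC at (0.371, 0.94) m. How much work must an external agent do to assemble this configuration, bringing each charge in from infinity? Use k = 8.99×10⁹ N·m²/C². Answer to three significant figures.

The assembly work is the sum of pairwise potential energies, U = Σ_{i<j} kqᵢqⱼ/rᵢⱼ.
Pair separations: r₁₂ = 0.585 m, r₁₃ = 1.36 m, r₁₄ = 1.47 m, r₂₃ = 1.92 m, r₂₄ = 2.05 m, r₃₄ = 0.371 m.
Summing all 6 pair terms gives U = -1.13 J.

-1.13 J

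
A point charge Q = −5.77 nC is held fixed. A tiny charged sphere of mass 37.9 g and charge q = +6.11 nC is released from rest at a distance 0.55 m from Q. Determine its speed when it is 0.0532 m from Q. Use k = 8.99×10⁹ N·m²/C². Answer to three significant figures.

0.0169 m/s

Only the electrostatic force acts, so mechanical energy is conserved: ½mv² = U₁ − U₂ = kQq(1/r₁ − 1/r₂).
U₁ − U₂ = (8.99×10⁹ N·m²/C²)(-5.77×10⁻⁹ C)(6.11×10⁻⁹ C)(1/0.550 − 1/0.0532) = 5.38×10⁻⁶ J.
v = √(2·5.38×10⁻⁶/0.0379) = 0.0169 m/s.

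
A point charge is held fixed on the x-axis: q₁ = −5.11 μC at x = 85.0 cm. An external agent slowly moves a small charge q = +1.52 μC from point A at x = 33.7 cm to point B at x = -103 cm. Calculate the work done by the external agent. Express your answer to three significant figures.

0.0990 J

For quasistatic motion the external work equals the change in potential energy: W_ext = qΔV = q(V_B − V_A).
At A: distance to the source charge is 0.513 m; V_A = kq₁/r = -8.95×10⁴ V.
At B: distance to the source charge is 1.88 m; V_B = kq₁/r = -2.44×10⁴ V.
ΔV = V_B − V_A = 6.51×10⁴ V.
W_ext = qΔV = (1.52×10⁻⁶ C)(6.51×10⁴ V) = 0.0990 J.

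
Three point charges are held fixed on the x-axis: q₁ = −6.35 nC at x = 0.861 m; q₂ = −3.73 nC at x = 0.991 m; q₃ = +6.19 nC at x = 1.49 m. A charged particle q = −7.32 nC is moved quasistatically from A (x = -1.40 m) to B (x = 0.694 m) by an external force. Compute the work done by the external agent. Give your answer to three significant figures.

For quasistatic motion the external work equals the change in potential energy: W_ext = qΔV = q(V_B − V_A).
At A: distances to the source charges are 2.26 m, 2.39 m, 2.89 m; V_A = Σ kqᵢ/rᵢ = -20.0 V.
At B: distances to the source charges are 0.167 m, 0.297 m, 0.796 m; V_B = Σ kqᵢ/rᵢ = -385 V.
ΔV = V_B − V_A = -365 V.
W_ext = qΔV = (-7.32×10⁻⁹ C)(-365 V) = 2.67×10⁻⁶ J.

2.67×10⁻⁶ J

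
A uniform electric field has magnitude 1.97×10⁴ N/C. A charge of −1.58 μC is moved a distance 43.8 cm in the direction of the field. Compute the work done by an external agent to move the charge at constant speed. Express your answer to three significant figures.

0.0136 J

The potential change for a displacement 43.8 cm in the direction of the field is ΔV = −Ed = -8630 V.
W_ext = qΔV = 0.0136 J.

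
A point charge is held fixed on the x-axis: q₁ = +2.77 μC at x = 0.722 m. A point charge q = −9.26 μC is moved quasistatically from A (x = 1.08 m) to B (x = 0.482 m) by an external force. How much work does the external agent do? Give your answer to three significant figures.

-0.317 J

For quasistatic motion the external work equals the change in potential energy: W_ext = qΔV = q(V_B − V_A).
At A: distance to the source charge is 0.358 m; V_A = kq₁/r = 6.96×10⁴ V.
At B: distance to the source charge is 0.240 m; V_B = kq₁/r = 1.04×10⁵ V.
ΔV = V_B − V_A = 3.42×10⁴ V.
W_ext = qΔV = (-9.26×10⁻⁶ C)(3.42×10⁴ V) = -0.317 J.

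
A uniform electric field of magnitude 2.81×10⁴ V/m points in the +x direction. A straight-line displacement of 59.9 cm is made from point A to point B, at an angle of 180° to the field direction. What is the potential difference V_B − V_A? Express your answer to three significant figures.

1.68×10⁴ V

Only the component of displacement along E changes the potential: ΔV = −E·d·cosθ.
ΔV = −(2.81×10⁴ V/m)(0.599 m)cos180° = 1.68×10⁴ V.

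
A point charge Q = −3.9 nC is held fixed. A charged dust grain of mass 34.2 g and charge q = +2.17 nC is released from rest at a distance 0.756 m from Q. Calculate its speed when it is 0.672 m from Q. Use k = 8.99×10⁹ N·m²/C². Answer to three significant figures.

8.58×10⁻⁴ m/s

Only the electrostatic force acts, so mechanical energy is conserved: ½mv² = U₁ − U₂ = kQq(1/r₁ − 1/r₂).
U₁ − U₂ = (8.99×10⁹ N·m²/C²)(-3.90×10⁻⁹ C)(2.17×10⁻⁹ C)(1/0.756 − 1/0.672) = 1.26×10⁻⁸ J.
v = √(2·1.26×10⁻⁸/0.0342) = 8.58×10⁻⁴ m/s.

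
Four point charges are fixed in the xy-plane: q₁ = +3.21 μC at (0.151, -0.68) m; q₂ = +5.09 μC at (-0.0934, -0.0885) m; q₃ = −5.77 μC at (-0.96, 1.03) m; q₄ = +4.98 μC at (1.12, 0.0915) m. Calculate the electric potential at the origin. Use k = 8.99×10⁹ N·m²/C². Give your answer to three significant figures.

Electric potential is a scalar, so the contributions from each charge add algebraically: V = Σ kqᵢ/rᵢ.
Distances from the field point to each charge: r₁ = 0.697 m, r₂ = 0.129 m, r₃ = 1.41 m, r₄ = 1.12 m.
V = k[(3.21×10⁻⁶)/(0.697) + (5.09×10⁻⁶)/(0.129) + (-5.77×10⁻⁶)/(1.41) + (4.98×10⁻⁶)/(1.12)] = 4.00×10⁵ V.

4.00×10⁵ V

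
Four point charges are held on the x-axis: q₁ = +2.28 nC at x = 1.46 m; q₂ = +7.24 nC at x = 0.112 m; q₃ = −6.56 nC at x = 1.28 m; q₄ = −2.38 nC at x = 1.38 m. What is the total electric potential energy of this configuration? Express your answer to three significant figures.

-3.31×10⁻⁷ J

The assembly work is the sum of pairwise potential energies, U = Σ_{i<j} kqᵢqⱼ/rᵢⱼ.
Pair separations: r₁₂ = 1.35 m, r₁₃ = 0.180 m, r₁₄ = 0.0800 m, r₂₃ = 1.17 m, r₂₄ = 1.27 m, r₃₄ = 0.100 m.
Summing all 6 pair terms gives U = -3.31×10⁻⁷ J.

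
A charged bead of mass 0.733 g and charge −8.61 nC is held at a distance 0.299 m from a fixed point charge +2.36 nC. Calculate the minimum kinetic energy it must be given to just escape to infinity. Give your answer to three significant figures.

To just escape, total mechanical energy must reach zero at infinity: ½mv²_min + U = 0, so ½mv²_min = −U = |kQq|/r.
|U| = |kQq|/r = (8.99×10⁹ N·m²/C²)(2.36×10⁻⁹)(8.61×10⁻⁹)/(0.299) = 6.11×10⁻⁷ J.

6.11×10⁻⁷ J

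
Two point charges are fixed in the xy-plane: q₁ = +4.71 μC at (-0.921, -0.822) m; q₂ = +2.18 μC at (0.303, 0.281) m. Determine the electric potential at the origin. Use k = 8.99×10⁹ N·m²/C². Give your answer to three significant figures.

8.17×10⁴ V

The total potential is the scalar sum of each charge's contribution, V = Σ kqᵢ/rᵢ.
Distances from the field point to each charge: r₁ = 1.23 m, r₂ = 0.413 m.
V = k[(4.71×10⁻⁶)/(1.23) + (2.18×10⁻⁶)/(0.413)] = 8.17×10⁴ V.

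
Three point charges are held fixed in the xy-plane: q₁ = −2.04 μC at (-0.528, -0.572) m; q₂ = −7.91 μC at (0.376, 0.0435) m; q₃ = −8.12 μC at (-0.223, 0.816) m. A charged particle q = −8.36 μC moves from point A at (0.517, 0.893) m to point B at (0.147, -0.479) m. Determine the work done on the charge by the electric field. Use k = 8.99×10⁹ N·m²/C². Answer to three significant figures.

The work done by the electric force is W_field = −ΔU = −q(V_B − V_A) = q(V_A − V_B).
At A: distances to the source charges are 1.80 m, 0.861 m, 0.744 m; V_A = Σ kqᵢ/rᵢ = -1.91×10⁵ V.
At B: distances to the source charges are 0.681 m, 0.570 m, 1.35 m; V_B = Σ kqᵢ/rᵢ = -2.06×10⁵ V.
ΔV = V_B − V_A = -1.49×10⁴ V.
W_field = −qΔV = −(-8.36×10⁻⁶ C)(-1.49×10⁴ V) = -0.124 J.

-0.124 J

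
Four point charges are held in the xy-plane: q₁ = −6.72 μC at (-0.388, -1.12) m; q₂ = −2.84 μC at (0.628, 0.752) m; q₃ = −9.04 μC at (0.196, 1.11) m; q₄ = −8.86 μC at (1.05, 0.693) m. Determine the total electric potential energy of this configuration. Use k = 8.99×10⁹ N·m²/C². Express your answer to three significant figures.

2.25 J

The work to assemble the configuration equals its total potential energy, U = Σ kqᵢqⱼ/rᵢⱼ over all pairs.
Pair separations: r₁₂ = 2.13 m, r₁₃ = 2.31 m, r₁₄ = 2.31 m, r₂₃ = 0.561 m, r₂₄ = 0.426 m, r₃₄ = 0.950 m.
Summing all 6 pair terms gives U = 2.25 J.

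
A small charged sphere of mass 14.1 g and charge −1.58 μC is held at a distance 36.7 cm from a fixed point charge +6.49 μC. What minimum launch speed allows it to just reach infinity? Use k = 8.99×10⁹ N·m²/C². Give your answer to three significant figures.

5.97 m/s

To just escape, total mechanical energy must reach zero at infinity: ½mv²_min + U = 0, so ½mv²_min = −U = |kQq|/r.
|U| = |kQq|/r = (8.99×10⁹ N·m²/C²)(6.49×10⁻⁶)(1.58×10⁻⁶)/(0.367) = 0.251 J.
v_min = √(2|U|/m) = √(2·0.251/0.0141) = 5.97 m/s.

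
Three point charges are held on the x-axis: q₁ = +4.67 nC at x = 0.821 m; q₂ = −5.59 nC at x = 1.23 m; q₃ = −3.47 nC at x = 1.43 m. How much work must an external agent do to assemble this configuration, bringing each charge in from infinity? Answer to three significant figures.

The assembly work is the sum of pairwise potential energies, U = Σ_{i<j} kqᵢqⱼ/rᵢⱼ.
Pair separations: r₁₂ = 0.409 m, r₁₃ = 0.609 m, r₂₃ = 0.200 m.
U = (-5.74×10⁻⁷) + (-2.39×10⁻⁷) + (8.72×10⁻⁷) = 5.89×10⁻⁸ J.

5.89×10⁻⁸ J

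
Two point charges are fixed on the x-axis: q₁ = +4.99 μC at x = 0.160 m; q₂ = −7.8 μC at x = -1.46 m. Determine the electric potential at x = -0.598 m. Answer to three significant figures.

Electric potential is a scalar, so the contributions from each charge add algebraically: V = Σ kqᵢ/rᵢ.
Distances from the field point to each charge: r₁ = 0.758 m, r₂ = 0.862 m.
V = k[(4.99×10⁻⁶)/(0.758) + (-7.80×10⁻⁶)/(0.862)] = -2.22×10⁴ V.

-2.22×10⁴ V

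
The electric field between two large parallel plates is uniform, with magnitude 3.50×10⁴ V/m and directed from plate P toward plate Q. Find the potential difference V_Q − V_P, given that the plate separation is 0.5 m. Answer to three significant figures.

In a uniform field, potential decreases in the direction of E: ΔV = −E·d for a displacement d parallel to E.
Going from P to Q is a displacement of 0.5 m along the field, so V_Q − V_P = −Ed = -1.75×10⁴ V.

-1.75×10⁴ V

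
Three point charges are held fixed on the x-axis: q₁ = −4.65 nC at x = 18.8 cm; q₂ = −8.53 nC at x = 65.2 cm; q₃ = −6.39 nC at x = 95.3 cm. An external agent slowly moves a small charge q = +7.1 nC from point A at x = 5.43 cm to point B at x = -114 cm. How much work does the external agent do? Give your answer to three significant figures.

For quasistatic motion the external work equals the change in potential energy: W_ext = qΔV = q(V_B − V_A).
At A: distances to the source charges are 0.134 m, 0.598 m, 0.899 m; V_A = Σ kqᵢ/rᵢ = -505 V.
At B: distances to the source charges are 1.33 m, 1.79 m, 2.09 m; V_B = Σ kqᵢ/rᵢ = -102 V.
ΔV = V_B − V_A = 403 V.
W_ext = qΔV = (7.10×10⁻⁹ C)(403 V) = 2.86×10⁻⁶ J.

2.86×10⁻⁶ J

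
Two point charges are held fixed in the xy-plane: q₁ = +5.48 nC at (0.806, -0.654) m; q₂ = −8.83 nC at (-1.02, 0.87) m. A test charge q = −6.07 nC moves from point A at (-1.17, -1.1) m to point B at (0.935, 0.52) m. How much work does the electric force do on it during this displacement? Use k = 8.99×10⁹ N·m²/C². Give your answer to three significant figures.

1.07×10⁻⁷ J

The work done by the electric force is W_field = −ΔU = −q(V_B − V_A) = q(V_A − V_B).
At A: distances to the source charges are 2.03 m, 1.98 m; V_A = Σ kqᵢ/rᵢ = -15.9 V.
At B: distances to the source charges are 1.18 m, 1.99 m; V_B = Σ kqᵢ/rᵢ = 1.74 V.
ΔV = V_B − V_A = 17.6 V.
W_field = −qΔV = −(-6.07×10⁻⁹ C)(17.6 V) = 1.07×10⁻⁷ J.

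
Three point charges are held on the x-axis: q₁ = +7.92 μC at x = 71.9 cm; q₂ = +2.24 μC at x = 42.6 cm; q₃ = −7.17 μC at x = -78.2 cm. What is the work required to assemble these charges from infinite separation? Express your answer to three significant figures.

The work to assemble the configuration equals its total potential energy, U = Σ kqᵢqⱼ/rᵢⱼ over all pairs.
Pair separations: r₁₂ = 0.293 m, r₁₃ = 1.50 m, r₂₃ = 1.21 m.
U = (0.544) + (-0.340) + (-0.120) = 0.0847 J.

0.0847 J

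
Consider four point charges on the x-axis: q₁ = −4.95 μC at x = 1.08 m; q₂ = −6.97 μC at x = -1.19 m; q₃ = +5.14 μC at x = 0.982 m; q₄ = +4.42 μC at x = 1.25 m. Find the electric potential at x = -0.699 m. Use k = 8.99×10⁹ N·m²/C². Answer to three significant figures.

The total potential is the scalar sum of each charge's contribution, V = Σ kqᵢ/rᵢ.
Distances from the field point to each charge: r₁ = 1.78 m, r₂ = 0.491 m, r₃ = 1.68 m, r₄ = 1.95 m.
V = k[(-4.95×10⁻⁶)/(1.78) + (-6.97×10⁻⁶)/(0.491) + (5.14×10⁻⁶)/(1.68) + (4.42×10⁻⁶)/(1.95)] = -1.05×10⁵ V.

-1.05×10⁵ V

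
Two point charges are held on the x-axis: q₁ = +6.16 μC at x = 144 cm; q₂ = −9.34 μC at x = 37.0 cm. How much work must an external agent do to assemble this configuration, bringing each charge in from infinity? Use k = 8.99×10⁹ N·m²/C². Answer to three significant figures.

-0.483 J

The assembly work is the sum of pairwise potential energies, U = Σ_{i<j} kqᵢqⱼ/rᵢⱼ.
Pair separations: r₁₂ = 1.07 m.
U = (-0.483) = -0.483 J.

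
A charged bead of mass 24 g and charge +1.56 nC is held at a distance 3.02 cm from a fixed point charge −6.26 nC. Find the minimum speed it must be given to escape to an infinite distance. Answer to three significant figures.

To just escape, total mechanical energy must reach zero at infinity: ½mv²_min + U = 0, so ½mv²_min = −U = |kQq|/r.
|U| = |kQq|/r = (8.99×10⁹ N·m²/C²)(6.26×10⁻⁹)(1.56×10⁻⁹)/(0.0302) = 2.91×10⁻⁶ J.
v_min = √(2|U|/m) = √(2·2.91×10⁻⁶/0.0240) = 0.0156 m/s.

0.0156 m/s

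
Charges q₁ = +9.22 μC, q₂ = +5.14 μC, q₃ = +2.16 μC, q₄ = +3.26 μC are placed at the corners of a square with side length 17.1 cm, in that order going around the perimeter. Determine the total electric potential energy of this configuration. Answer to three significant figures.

6.39 J

The work to assemble the configuration equals its total potential energy, U = Σ kqᵢqⱼ/rᵢⱼ over all pairs.
The four side pairs have separation 0.171 m and the two diagonal pairs 0.242 m.
Summing all 6 pair terms gives U = 6.39 J.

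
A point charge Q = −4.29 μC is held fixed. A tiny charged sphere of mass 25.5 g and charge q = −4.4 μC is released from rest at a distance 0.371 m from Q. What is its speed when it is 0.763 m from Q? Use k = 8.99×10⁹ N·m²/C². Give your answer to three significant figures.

Only the electrostatic force acts, so mechanical energy is conserved: ½mv² = U₁ − U₂ = kQq(1/r₁ − 1/r₂).
U₁ − U₂ = (8.99×10⁹ N·m²/C²)(-4.29×10⁻⁶ C)(-4.40×10⁻⁶ C)(1/0.371 − 1/0.763) = 0.235 J.
v = √(2·0.235/0.0255) = 4.29 m/s.

4.29 m/s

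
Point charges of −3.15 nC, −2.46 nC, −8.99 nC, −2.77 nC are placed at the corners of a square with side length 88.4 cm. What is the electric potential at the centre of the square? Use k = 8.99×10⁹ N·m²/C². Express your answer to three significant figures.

The total potential is the scalar sum of each charge's contribution, V = Σ kqᵢ/rᵢ.
The distance from each corner to the centre is a√2/2 = 0.625 m.
V = k[(-3.15×10⁻⁹)/(0.625) + (-2.46×10⁻⁹)/(0.625) + (-8.99×10⁻⁹)/(0.625) + (-2.77×10⁻⁹)/(0.625)] = -250 V.

-250 V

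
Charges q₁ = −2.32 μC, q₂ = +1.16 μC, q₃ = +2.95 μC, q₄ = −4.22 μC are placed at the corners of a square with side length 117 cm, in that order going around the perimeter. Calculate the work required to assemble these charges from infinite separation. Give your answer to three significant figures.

-0.0786 J

The assembly work is the sum of pairwise potential energies, U = Σ_{i<j} kqᵢqⱼ/rᵢⱼ.
The four side pairs have separation 1.17 m and the two diagonal pairs 1.65 m.
Summing all 6 pair terms gives U = -0.0786 J.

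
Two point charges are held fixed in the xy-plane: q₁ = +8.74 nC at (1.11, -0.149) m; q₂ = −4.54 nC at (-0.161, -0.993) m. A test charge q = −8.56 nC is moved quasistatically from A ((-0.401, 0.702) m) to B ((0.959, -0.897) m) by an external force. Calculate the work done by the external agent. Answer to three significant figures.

For quasistatic motion the external work equals the change in potential energy: W_ext = qΔV = q(V_B − V_A).
At A: distances to the source charges are 1.73 m, 1.71 m; V_A = Σ kqᵢ/rᵢ = 21.5 V.
At B: distances to the source charges are 0.763 m, 1.12 m; V_B = Σ kqᵢ/rᵢ = 66.7 V.
ΔV = V_B − V_A = 45.2 V.
W_ext = qΔV = (-8.56×10⁻⁹ C)(45.2 V) = -3.87×10⁻⁷ J.

-3.87×10⁻⁷ J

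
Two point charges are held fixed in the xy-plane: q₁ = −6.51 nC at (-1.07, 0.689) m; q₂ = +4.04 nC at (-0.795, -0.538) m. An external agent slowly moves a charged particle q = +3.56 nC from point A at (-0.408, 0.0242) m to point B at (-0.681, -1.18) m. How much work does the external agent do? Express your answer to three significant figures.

1.22×10⁻⁷ J

For quasistatic motion the external work equals the change in potential energy: W_ext = qΔV = q(V_B − V_A).
At A: distances to the source charges are 0.938 m, 0.683 m; V_A = Σ kqᵢ/rᵢ = -9.17 V.
At B: distances to the source charges are 1.91 m, 0.652 m; V_B = Σ kqᵢ/rᵢ = 25.0 V.
ΔV = V_B − V_A = 34.2 V.
W_ext = qΔV = (3.56×10⁻⁹ C)(34.2 V) = 1.22×10⁻⁷ J.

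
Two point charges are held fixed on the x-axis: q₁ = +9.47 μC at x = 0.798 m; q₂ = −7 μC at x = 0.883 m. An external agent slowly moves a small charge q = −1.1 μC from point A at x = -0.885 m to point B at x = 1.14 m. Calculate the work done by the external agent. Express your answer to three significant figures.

For quasistatic motion the external work equals the change in potential energy: W_ext = qΔV = q(V_B − V_A).
At A: distances to the source charges are 1.68 m, 1.77 m; V_A = Σ kqᵢ/rᵢ = 1.50×10⁴ V.
At B: distances to the source charges are 0.342 m, 0.257 m; V_B = Σ kqᵢ/rᵢ = 4070 V.
ΔV = V_B − V_A = -1.09×10⁴ V.
W_ext = qΔV = (-1.10×10⁻⁶ C)(-1.09×10⁴ V) = 0.0120 J.

0.0120 J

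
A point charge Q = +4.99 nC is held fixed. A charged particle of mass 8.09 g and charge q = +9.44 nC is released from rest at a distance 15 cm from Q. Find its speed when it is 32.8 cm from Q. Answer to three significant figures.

Only the electrostatic force acts, so mechanical energy is conserved: ½mv² = U₁ − U₂ = kQq(1/r₁ − 1/r₂).
U₁ − U₂ = (8.99×10⁹ N·m²/C²)(4.99×10⁻⁹ C)(9.44×10⁻⁹ C)(1/0.150 − 1/0.328) = 1.53×10⁻⁶ J.
v = √(2·1.53×10⁻⁶/8.09×10⁻³) = 0.0195 m/s.

0.0195 m/s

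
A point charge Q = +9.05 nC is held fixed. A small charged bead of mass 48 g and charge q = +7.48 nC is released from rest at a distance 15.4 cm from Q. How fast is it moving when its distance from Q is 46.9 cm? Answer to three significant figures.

Only the electrostatic force acts, so mechanical energy is conserved: ½mv² = U₁ − U₂ = kQq(1/r₁ − 1/r₂).
U₁ − U₂ = (8.99×10⁹ N·m²/C²)(9.05×10⁻⁹ C)(7.48×10⁻⁹ C)(1/0.154 − 1/0.469) = 2.65×10⁻⁶ J.
v = √(2·2.65×10⁻⁶/0.0480) = 0.0105 m/s.

0.0105 m/s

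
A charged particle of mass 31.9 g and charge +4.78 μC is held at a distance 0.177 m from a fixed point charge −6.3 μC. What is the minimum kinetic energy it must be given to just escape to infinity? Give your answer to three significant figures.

1.53 J

To just escape, total mechanical energy must reach zero at infinity: ½mv²_min + U = 0, so ½mv²_min = −U = |kQq|/r.
|U| = |kQq|/r = (8.99×10⁹ N·m²/C²)(6.30×10⁻⁶)(4.78×10⁻⁶)/(0.177) = 1.53 J.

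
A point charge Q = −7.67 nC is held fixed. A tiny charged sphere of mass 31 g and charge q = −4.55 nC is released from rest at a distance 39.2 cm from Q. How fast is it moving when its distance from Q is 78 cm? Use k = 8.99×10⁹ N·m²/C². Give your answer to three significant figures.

5.07×10⁻³ m/s

Only the electrostatic force acts, so mechanical energy is conserved: ½mv² = U₁ − U₂ = kQq(1/r₁ − 1/r₂).
U₁ − U₂ = (8.99×10⁹ N·m²/C²)(-7.67×10⁻⁹ C)(-4.55×10⁻⁹ C)(1/0.392 − 1/0.780) = 3.98×10⁻⁷ J.
v = √(2·3.98×10⁻⁷/0.0310) = 5.07×10⁻³ m/s.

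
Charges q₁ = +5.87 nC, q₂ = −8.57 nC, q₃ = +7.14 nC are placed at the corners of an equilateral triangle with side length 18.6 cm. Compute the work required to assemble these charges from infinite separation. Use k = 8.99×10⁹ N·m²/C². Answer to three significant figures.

-3.36×10⁻⁶ J

The work to assemble the configuration equals its total potential energy, U = Σ kqᵢqⱼ/rᵢⱼ over all pairs.
All three pair separations equal the side length, 0.186 m.
U = (-2.43×10⁻⁶) + (2.03×10⁻⁶) + (-2.96×10⁻⁶) = -3.36×10⁻⁶ J.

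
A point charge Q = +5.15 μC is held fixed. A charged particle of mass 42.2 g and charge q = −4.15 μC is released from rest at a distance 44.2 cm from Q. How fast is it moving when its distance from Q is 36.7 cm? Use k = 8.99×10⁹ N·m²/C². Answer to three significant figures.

2.05 m/s

Only the electrostatic force acts, so mechanical energy is conserved: ½mv² = U₁ − U₂ = kQq(1/r₁ − 1/r₂).
U₁ − U₂ = (8.99×10⁹ N·m²/C²)(5.15×10⁻⁶ C)(-4.15×10⁻⁶ C)(1/0.442 − 1/0.367) = 0.0888 J.
v = √(2·0.0888/0.0422) = 2.05 m/s.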